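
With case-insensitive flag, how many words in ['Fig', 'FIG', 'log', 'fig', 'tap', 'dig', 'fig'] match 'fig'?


Case-insensitive matching: compare each word's lowercase form to 'fig'.
  'Fig' -> lower='fig' -> MATCH
  'FIG' -> lower='fig' -> MATCH
  'log' -> lower='log' -> no
  'fig' -> lower='fig' -> MATCH
  'tap' -> lower='tap' -> no
  'dig' -> lower='dig' -> no
  'fig' -> lower='fig' -> MATCH
Matches: ['Fig', 'FIG', 'fig', 'fig']
Count: 4

4


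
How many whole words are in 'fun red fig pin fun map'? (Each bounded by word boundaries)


Word boundaries (\b) mark the start/end of each word.
Text: 'fun red fig pin fun map'
Splitting by whitespace:
  Word 1: 'fun'
  Word 2: 'red'
  Word 3: 'fig'
  Word 4: 'pin'
  Word 5: 'fun'
  Word 6: 'map'
Total whole words: 6

6


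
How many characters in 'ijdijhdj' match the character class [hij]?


Character class [hij] matches any of: {h, i, j}
Scanning string 'ijdijhdj' character by character:
  pos 0: 'i' -> MATCH
  pos 1: 'j' -> MATCH
  pos 2: 'd' -> no
  pos 3: 'i' -> MATCH
  pos 4: 'j' -> MATCH
  pos 5: 'h' -> MATCH
  pos 6: 'd' -> no
  pos 7: 'j' -> MATCH
Total matches: 6

6


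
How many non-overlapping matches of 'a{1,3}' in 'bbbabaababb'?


Pattern 'a{1,3}' matches between 1 and 3 consecutive a's (greedy).
String: 'bbbabaababb'
Finding runs of a's and applying greedy matching:
  Run at pos 3: 'a' (length 1)
  Run at pos 5: 'aa' (length 2)
  Run at pos 8: 'a' (length 1)
Matches: ['a', 'aa', 'a']
Count: 3

3


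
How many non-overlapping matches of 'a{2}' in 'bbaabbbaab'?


Pattern 'a{2}' matches exactly 2 consecutive a's (greedy, non-overlapping).
String: 'bbaabbbaab'
Scanning for runs of a's:
  Run at pos 2: 'aa' (length 2) -> 1 match(es)
  Run at pos 7: 'aa' (length 2) -> 1 match(es)
Matches found: ['aa', 'aa']
Total: 2

2


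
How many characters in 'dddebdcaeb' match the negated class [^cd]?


Negated class [^cd] matches any char NOT in {c, d}
Scanning 'dddebdcaeb':
  pos 0: 'd' -> no (excluded)
  pos 1: 'd' -> no (excluded)
  pos 2: 'd' -> no (excluded)
  pos 3: 'e' -> MATCH
  pos 4: 'b' -> MATCH
  pos 5: 'd' -> no (excluded)
  pos 6: 'c' -> no (excluded)
  pos 7: 'a' -> MATCH
  pos 8: 'e' -> MATCH
  pos 9: 'b' -> MATCH
Total matches: 5

5


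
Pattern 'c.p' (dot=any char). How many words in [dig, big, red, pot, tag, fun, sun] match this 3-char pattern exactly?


Pattern 'c.p' means: starts with 'c', any single char, ends with 'p'.
Checking each word (must be exactly 3 chars):
  'dig' (len=3): no
  'big' (len=3): no
  'red' (len=3): no
  'pot' (len=3): no
  'tag' (len=3): no
  'fun' (len=3): no
  'sun' (len=3): no
Matching words: []
Total: 0

0


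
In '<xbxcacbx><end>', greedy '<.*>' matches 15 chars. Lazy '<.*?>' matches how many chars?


Greedy '<.*>' tries to match as MUCH as possible.
Lazy '<.*?>' tries to match as LITTLE as possible.

String: '<xbxcacbx><end>'
Greedy '<.*>' starts at first '<' and extends to the LAST '>': '<xbxcacbx><end>' (15 chars)
Lazy '<.*?>' starts at first '<' and stops at the FIRST '>': '<xbxcacbx>' (10 chars)

10


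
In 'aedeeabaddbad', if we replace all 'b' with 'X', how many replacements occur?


re.sub('b', 'X', text) replaces every occurrence of 'b' with 'X'.
Text: 'aedeeabaddbad'
Scanning for 'b':
  pos 6: 'b' -> replacement #1
  pos 10: 'b' -> replacement #2
Total replacements: 2

2


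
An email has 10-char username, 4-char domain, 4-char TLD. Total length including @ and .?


An email address has format: username@domain.tld
Username length: 10
'@' character: 1
Domain length: 4
'.' character: 1
TLD length: 4
Total = 10 + 1 + 4 + 1 + 4 = 20

20


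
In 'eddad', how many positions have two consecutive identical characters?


Looking for consecutive identical characters in 'eddad':
  pos 0-1: 'e' vs 'd' -> different
  pos 1-2: 'd' vs 'd' -> MATCH ('dd')
  pos 2-3: 'd' vs 'a' -> different
  pos 3-4: 'a' vs 'd' -> different
Consecutive identical pairs: ['dd']
Count: 1

1


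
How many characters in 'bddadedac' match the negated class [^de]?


Negated class [^de] matches any char NOT in {d, e}
Scanning 'bddadedac':
  pos 0: 'b' -> MATCH
  pos 1: 'd' -> no (excluded)
  pos 2: 'd' -> no (excluded)
  pos 3: 'a' -> MATCH
  pos 4: 'd' -> no (excluded)
  pos 5: 'e' -> no (excluded)
  pos 6: 'd' -> no (excluded)
  pos 7: 'a' -> MATCH
  pos 8: 'c' -> MATCH
Total matches: 4

4


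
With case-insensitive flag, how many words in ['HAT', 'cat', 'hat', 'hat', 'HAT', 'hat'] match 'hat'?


Case-insensitive matching: compare each word's lowercase form to 'hat'.
  'HAT' -> lower='hat' -> MATCH
  'cat' -> lower='cat' -> no
  'hat' -> lower='hat' -> MATCH
  'hat' -> lower='hat' -> MATCH
  'HAT' -> lower='hat' -> MATCH
  'hat' -> lower='hat' -> MATCH
Matches: ['HAT', 'hat', 'hat', 'HAT', 'hat']
Count: 5

5


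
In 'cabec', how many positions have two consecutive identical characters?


Looking for consecutive identical characters in 'cabec':
  pos 0-1: 'c' vs 'a' -> different
  pos 1-2: 'a' vs 'b' -> different
  pos 2-3: 'b' vs 'e' -> different
  pos 3-4: 'e' vs 'c' -> different
Consecutive identical pairs: []
Count: 0

0


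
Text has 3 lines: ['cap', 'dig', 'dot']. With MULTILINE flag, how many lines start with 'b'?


With MULTILINE flag, ^ matches the start of each line.
Lines: ['cap', 'dig', 'dot']
Checking which lines start with 'b':
  Line 1: 'cap' -> no
  Line 2: 'dig' -> no
  Line 3: 'dot' -> no
Matching lines: []
Count: 0

0


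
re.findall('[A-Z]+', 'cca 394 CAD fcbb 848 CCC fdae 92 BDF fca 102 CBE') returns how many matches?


Pattern '[A-Z]+' finds one or more uppercase letters.
Text: 'cca 394 CAD fcbb 848 CCC fdae 92 BDF fca 102 CBE'
Scanning for matches:
  Match 1: 'CAD'
  Match 2: 'CCC'
  Match 3: 'BDF'
  Match 4: 'CBE'
Total matches: 4

4


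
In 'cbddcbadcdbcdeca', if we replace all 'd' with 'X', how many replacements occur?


re.sub('d', 'X', text) replaces every occurrence of 'd' with 'X'.
Text: 'cbddcbadcdbcdeca'
Scanning for 'd':
  pos 2: 'd' -> replacement #1
  pos 3: 'd' -> replacement #2
  pos 7: 'd' -> replacement #3
  pos 9: 'd' -> replacement #4
  pos 12: 'd' -> replacement #5
Total replacements: 5

5


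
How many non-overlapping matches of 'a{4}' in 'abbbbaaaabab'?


Pattern 'a{4}' matches exactly 4 consecutive a's (greedy, non-overlapping).
String: 'abbbbaaaabab'
Scanning for runs of a's:
  Run at pos 0: 'a' (length 1) -> 0 match(es)
  Run at pos 5: 'aaaa' (length 4) -> 1 match(es)
  Run at pos 10: 'a' (length 1) -> 0 match(es)
Matches found: ['aaaa']
Total: 1

1


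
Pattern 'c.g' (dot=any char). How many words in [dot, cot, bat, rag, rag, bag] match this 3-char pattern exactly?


Pattern 'c.g' means: starts with 'c', any single char, ends with 'g'.
Checking each word (must be exactly 3 chars):
  'dot' (len=3): no
  'cot' (len=3): no
  'bat' (len=3): no
  'rag' (len=3): no
  'rag' (len=3): no
  'bag' (len=3): no
Matching words: []
Total: 0

0


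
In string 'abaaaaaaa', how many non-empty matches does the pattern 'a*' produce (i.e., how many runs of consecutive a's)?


Pattern 'a*' matches zero or more a's. We want non-empty runs of consecutive a's.
String: 'abaaaaaaa'
Walking through the string to find runs of a's:
  Run 1: positions 0-0 -> 'a'
  Run 2: positions 2-8 -> 'aaaaaaa'
Non-empty runs found: ['a', 'aaaaaaa']
Count: 2

2


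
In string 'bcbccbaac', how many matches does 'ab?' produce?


Pattern 'ab?' matches 'a' optionally followed by 'b'.
String: 'bcbccbaac'
Scanning left to right for 'a' then checking next char:
  Match 1: 'a' (a not followed by b)
  Match 2: 'a' (a not followed by b)
Total matches: 2

2


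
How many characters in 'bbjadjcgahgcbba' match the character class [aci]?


Character class [aci] matches any of: {a, c, i}
Scanning string 'bbjadjcgahgcbba' character by character:
  pos 0: 'b' -> no
  pos 1: 'b' -> no
  pos 2: 'j' -> no
  pos 3: 'a' -> MATCH
  pos 4: 'd' -> no
  pos 5: 'j' -> no
  pos 6: 'c' -> MATCH
  pos 7: 'g' -> no
  pos 8: 'a' -> MATCH
  pos 9: 'h' -> no
  pos 10: 'g' -> no
  pos 11: 'c' -> MATCH
  pos 12: 'b' -> no
  pos 13: 'b' -> no
  pos 14: 'a' -> MATCH
Total matches: 5

5


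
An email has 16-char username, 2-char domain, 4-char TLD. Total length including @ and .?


An email address has format: username@domain.tld
Username length: 16
'@' character: 1
Domain length: 2
'.' character: 1
TLD length: 4
Total = 16 + 1 + 2 + 1 + 4 = 24

24


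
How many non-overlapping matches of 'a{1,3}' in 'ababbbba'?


Pattern 'a{1,3}' matches between 1 and 3 consecutive a's (greedy).
String: 'ababbbba'
Finding runs of a's and applying greedy matching:
  Run at pos 0: 'a' (length 1)
  Run at pos 2: 'a' (length 1)
  Run at pos 7: 'a' (length 1)
Matches: ['a', 'a', 'a']
Count: 3

3


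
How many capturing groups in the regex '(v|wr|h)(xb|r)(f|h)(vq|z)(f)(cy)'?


To count capturing groups, count each '(' that starts a group.
Pattern: '(v|wr|h)(xb|r)(f|h)(vq|z)(f)(cy)'
Walking through the pattern:
  Position 0: '(' -> group #1
  Position 8: '(' -> group #2
  Position 14: '(' -> group #3
  Position 19: '(' -> group #4
  Position 25: '(' -> group #5
  Position 28: '(' -> group #6
Total capturing groups: 6

6


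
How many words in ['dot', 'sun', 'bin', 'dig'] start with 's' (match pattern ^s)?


Pattern ^s anchors to start of word. Check which words begin with 's':
  'dot' -> no
  'sun' -> MATCH (starts with 's')
  'bin' -> no
  'dig' -> no
Matching words: ['sun']
Count: 1

1


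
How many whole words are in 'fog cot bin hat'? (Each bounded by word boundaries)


Word boundaries (\b) mark the start/end of each word.
Text: 'fog cot bin hat'
Splitting by whitespace:
  Word 1: 'fog'
  Word 2: 'cot'
  Word 3: 'bin'
  Word 4: 'hat'
Total whole words: 4

4


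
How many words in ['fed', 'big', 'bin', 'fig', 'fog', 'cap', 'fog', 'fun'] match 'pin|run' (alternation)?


Alternation 'pin|run' matches either 'pin' or 'run'.
Checking each word:
  'fed' -> no
  'big' -> no
  'bin' -> no
  'fig' -> no
  'fog' -> no
  'cap' -> no
  'fog' -> no
  'fun' -> no
Matches: []
Count: 0

0


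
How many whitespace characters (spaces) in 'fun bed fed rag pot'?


\s matches whitespace characters (spaces, tabs, etc.).
Text: 'fun bed fed rag pot'
This text has 5 words separated by spaces.
Number of spaces = number of words - 1 = 5 - 1 = 4

4


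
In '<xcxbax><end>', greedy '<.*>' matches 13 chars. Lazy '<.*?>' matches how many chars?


Greedy '<.*>' tries to match as MUCH as possible.
Lazy '<.*?>' tries to match as LITTLE as possible.

String: '<xcxbax><end>'
Greedy '<.*>' starts at first '<' and extends to the LAST '>': '<xcxbax><end>' (13 chars)
Lazy '<.*?>' starts at first '<' and stops at the FIRST '>': '<xcxbax>' (8 chars)

8


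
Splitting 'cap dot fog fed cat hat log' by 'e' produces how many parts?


Splitting by 'e' breaks the string at each occurrence of the separator.
Text: 'cap dot fog fed cat hat log'
Parts after split:
  Part 1: 'cap dot fog f'
  Part 2: 'd cat hat log'
Total parts: 2

2


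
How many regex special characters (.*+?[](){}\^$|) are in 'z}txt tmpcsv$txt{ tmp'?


Regex special characters are: . * + ? [ ] ( ) { } \ ^ $ |
Scanning 'z}txt tmpcsv$txt{ tmp':
  pos 1: '}' -> SPECIAL
  pos 12: '$' -> SPECIAL
  pos 16: '{' -> SPECIAL
Special chars found: ['}', '$', '{']
Total: 3

3


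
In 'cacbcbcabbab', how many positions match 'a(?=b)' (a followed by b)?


Lookahead 'a(?=b)' matches 'a' only when followed by 'b'.
String: 'cacbcbcabbab'
Checking each position where char is 'a':
  pos 1: 'a' -> no (next='c')
  pos 7: 'a' -> MATCH (next='b')
  pos 10: 'a' -> MATCH (next='b')
Matching positions: [7, 10]
Count: 2

2


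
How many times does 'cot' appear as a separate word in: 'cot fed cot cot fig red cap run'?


Scanning each word for exact match 'cot':
  Word 1: 'cot' -> MATCH
  Word 2: 'fed' -> no
  Word 3: 'cot' -> MATCH
  Word 4: 'cot' -> MATCH
  Word 5: 'fig' -> no
  Word 6: 'red' -> no
  Word 7: 'cap' -> no
  Word 8: 'run' -> no
Total matches: 3

3


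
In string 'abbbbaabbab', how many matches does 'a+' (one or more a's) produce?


Pattern 'a+' matches one or more consecutive a's.
String: 'abbbbaabbab'
Scanning for runs of a:
  Match 1: 'a' (length 1)
  Match 2: 'aa' (length 2)
  Match 3: 'a' (length 1)
Total matches: 3

3


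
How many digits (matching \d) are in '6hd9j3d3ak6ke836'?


\d matches any digit 0-9.
Scanning '6hd9j3d3ak6ke836':
  pos 0: '6' -> DIGIT
  pos 3: '9' -> DIGIT
  pos 5: '3' -> DIGIT
  pos 7: '3' -> DIGIT
  pos 10: '6' -> DIGIT
  pos 13: '8' -> DIGIT
  pos 14: '3' -> DIGIT
  pos 15: '6' -> DIGIT
Digits found: ['6', '9', '3', '3', '6', '8', '3', '6']
Total: 8

8


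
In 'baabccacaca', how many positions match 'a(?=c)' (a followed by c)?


Lookahead 'a(?=c)' matches 'a' only when followed by 'c'.
String: 'baabccacaca'
Checking each position where char is 'a':
  pos 1: 'a' -> no (next='a')
  pos 2: 'a' -> no (next='b')
  pos 6: 'a' -> MATCH (next='c')
  pos 8: 'a' -> MATCH (next='c')
Matching positions: [6, 8]
Count: 2

2


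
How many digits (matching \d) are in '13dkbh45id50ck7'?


\d matches any digit 0-9.
Scanning '13dkbh45id50ck7':
  pos 0: '1' -> DIGIT
  pos 1: '3' -> DIGIT
  pos 6: '4' -> DIGIT
  pos 7: '5' -> DIGIT
  pos 10: '5' -> DIGIT
  pos 11: '0' -> DIGIT
  pos 14: '7' -> DIGIT
Digits found: ['1', '3', '4', '5', '5', '0', '7']
Total: 7

7


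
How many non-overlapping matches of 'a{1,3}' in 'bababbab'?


Pattern 'a{1,3}' matches between 1 and 3 consecutive a's (greedy).
String: 'bababbab'
Finding runs of a's and applying greedy matching:
  Run at pos 1: 'a' (length 1)
  Run at pos 3: 'a' (length 1)
  Run at pos 6: 'a' (length 1)
Matches: ['a', 'a', 'a']
Count: 3

3


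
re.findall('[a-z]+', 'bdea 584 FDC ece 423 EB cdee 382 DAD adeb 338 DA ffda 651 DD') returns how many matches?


Pattern '[a-z]+' finds one or more lowercase letters.
Text: 'bdea 584 FDC ece 423 EB cdee 382 DAD adeb 338 DA ffda 651 DD'
Scanning for matches:
  Match 1: 'bdea'
  Match 2: 'ece'
  Match 3: 'cdee'
  Match 4: 'adeb'
  Match 5: 'ffda'
Total matches: 5

5


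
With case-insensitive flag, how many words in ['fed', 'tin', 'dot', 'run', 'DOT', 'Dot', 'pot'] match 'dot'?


Case-insensitive matching: compare each word's lowercase form to 'dot'.
  'fed' -> lower='fed' -> no
  'tin' -> lower='tin' -> no
  'dot' -> lower='dot' -> MATCH
  'run' -> lower='run' -> no
  'DOT' -> lower='dot' -> MATCH
  'Dot' -> lower='dot' -> MATCH
  'pot' -> lower='pot' -> no
Matches: ['dot', 'DOT', 'Dot']
Count: 3

3


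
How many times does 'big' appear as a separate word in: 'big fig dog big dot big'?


Scanning each word for exact match 'big':
  Word 1: 'big' -> MATCH
  Word 2: 'fig' -> no
  Word 3: 'dog' -> no
  Word 4: 'big' -> MATCH
  Word 5: 'dot' -> no
  Word 6: 'big' -> MATCH
Total matches: 3

3


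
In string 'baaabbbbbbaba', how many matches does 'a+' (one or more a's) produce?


Pattern 'a+' matches one or more consecutive a's.
String: 'baaabbbbbbaba'
Scanning for runs of a:
  Match 1: 'aaa' (length 3)
  Match 2: 'a' (length 1)
  Match 3: 'a' (length 1)
Total matches: 3

3


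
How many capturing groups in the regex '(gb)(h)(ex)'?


To count capturing groups, count each '(' that starts a group.
Pattern: '(gb)(h)(ex)'
Walking through the pattern:
  Position 0: '(' -> group #1
  Position 4: '(' -> group #2
  Position 7: '(' -> group #3
Total capturing groups: 3

3


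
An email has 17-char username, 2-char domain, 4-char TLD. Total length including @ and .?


An email address has format: username@domain.tld
Username length: 17
'@' character: 1
Domain length: 2
'.' character: 1
TLD length: 4
Total = 17 + 1 + 2 + 1 + 4 = 25

25


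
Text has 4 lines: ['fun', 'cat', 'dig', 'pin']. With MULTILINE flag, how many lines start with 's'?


With MULTILINE flag, ^ matches the start of each line.
Lines: ['fun', 'cat', 'dig', 'pin']
Checking which lines start with 's':
  Line 1: 'fun' -> no
  Line 2: 'cat' -> no
  Line 3: 'dig' -> no
  Line 4: 'pin' -> no
Matching lines: []
Count: 0

0


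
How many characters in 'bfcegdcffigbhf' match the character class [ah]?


Character class [ah] matches any of: {a, h}
Scanning string 'bfcegdcffigbhf' character by character:
  pos 0: 'b' -> no
  pos 1: 'f' -> no
  pos 2: 'c' -> no
  pos 3: 'e' -> no
  pos 4: 'g' -> no
  pos 5: 'd' -> no
  pos 6: 'c' -> no
  pos 7: 'f' -> no
  pos 8: 'f' -> no
  pos 9: 'i' -> no
  pos 10: 'g' -> no
  pos 11: 'b' -> no
  pos 12: 'h' -> MATCH
  pos 13: 'f' -> no
Total matches: 1

1


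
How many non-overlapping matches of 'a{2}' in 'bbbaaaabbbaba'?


Pattern 'a{2}' matches exactly 2 consecutive a's (greedy, non-overlapping).
String: 'bbbaaaabbbaba'
Scanning for runs of a's:
  Run at pos 3: 'aaaa' (length 4) -> 2 match(es)
  Run at pos 10: 'a' (length 1) -> 0 match(es)
  Run at pos 12: 'a' (length 1) -> 0 match(es)
Matches found: ['aa', 'aa']
Total: 2

2


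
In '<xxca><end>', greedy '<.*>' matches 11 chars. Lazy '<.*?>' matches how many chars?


Greedy '<.*>' tries to match as MUCH as possible.
Lazy '<.*?>' tries to match as LITTLE as possible.

String: '<xxca><end>'
Greedy '<.*>' starts at first '<' and extends to the LAST '>': '<xxca><end>' (11 chars)
Lazy '<.*?>' starts at first '<' and stops at the FIRST '>': '<xxca>' (6 chars)

6


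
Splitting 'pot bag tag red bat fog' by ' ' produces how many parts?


Splitting by ' ' breaks the string at each occurrence of the separator.
Text: 'pot bag tag red bat fog'
Parts after split:
  Part 1: 'pot'
  Part 2: 'bag'
  Part 3: 'tag'
  Part 4: 'red'
  Part 5: 'bat'
  Part 6: 'fog'
Total parts: 6

6


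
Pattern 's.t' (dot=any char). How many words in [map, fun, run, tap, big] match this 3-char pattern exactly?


Pattern 's.t' means: starts with 's', any single char, ends with 't'.
Checking each word (must be exactly 3 chars):
  'map' (len=3): no
  'fun' (len=3): no
  'run' (len=3): no
  'tap' (len=3): no
  'big' (len=3): no
Matching words: []
Total: 0

0


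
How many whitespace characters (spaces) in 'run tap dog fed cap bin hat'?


\s matches whitespace characters (spaces, tabs, etc.).
Text: 'run tap dog fed cap bin hat'
This text has 7 words separated by spaces.
Number of spaces = number of words - 1 = 7 - 1 = 6

6


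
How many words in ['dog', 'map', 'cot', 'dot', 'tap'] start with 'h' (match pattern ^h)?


Pattern ^h anchors to start of word. Check which words begin with 'h':
  'dog' -> no
  'map' -> no
  'cot' -> no
  'dot' -> no
  'tap' -> no
Matching words: []
Count: 0

0


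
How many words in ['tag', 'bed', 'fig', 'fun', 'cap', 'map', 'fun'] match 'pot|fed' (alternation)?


Alternation 'pot|fed' matches either 'pot' or 'fed'.
Checking each word:
  'tag' -> no
  'bed' -> no
  'fig' -> no
  'fun' -> no
  'cap' -> no
  'map' -> no
  'fun' -> no
Matches: []
Count: 0

0


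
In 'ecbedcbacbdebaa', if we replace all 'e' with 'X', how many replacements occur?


re.sub('e', 'X', text) replaces every occurrence of 'e' with 'X'.
Text: 'ecbedcbacbdebaa'
Scanning for 'e':
  pos 0: 'e' -> replacement #1
  pos 3: 'e' -> replacement #2
  pos 11: 'e' -> replacement #3
Total replacements: 3

3


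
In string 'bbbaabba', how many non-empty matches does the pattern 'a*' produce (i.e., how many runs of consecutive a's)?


Pattern 'a*' matches zero or more a's. We want non-empty runs of consecutive a's.
String: 'bbbaabba'
Walking through the string to find runs of a's:
  Run 1: positions 3-4 -> 'aa'
  Run 2: positions 7-7 -> 'a'
Non-empty runs found: ['aa', 'a']
Count: 2

2


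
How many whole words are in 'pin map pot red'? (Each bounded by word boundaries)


Word boundaries (\b) mark the start/end of each word.
Text: 'pin map pot red'
Splitting by whitespace:
  Word 1: 'pin'
  Word 2: 'map'
  Word 3: 'pot'
  Word 4: 'red'
Total whole words: 4

4


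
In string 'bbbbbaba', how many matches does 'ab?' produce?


Pattern 'ab?' matches 'a' optionally followed by 'b'.
String: 'bbbbbaba'
Scanning left to right for 'a' then checking next char:
  Match 1: 'ab' (a followed by b)
  Match 2: 'a' (a not followed by b)
Total matches: 2

2


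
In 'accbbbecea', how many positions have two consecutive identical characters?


Looking for consecutive identical characters in 'accbbbecea':
  pos 0-1: 'a' vs 'c' -> different
  pos 1-2: 'c' vs 'c' -> MATCH ('cc')
  pos 2-3: 'c' vs 'b' -> different
  pos 3-4: 'b' vs 'b' -> MATCH ('bb')
  pos 4-5: 'b' vs 'b' -> MATCH ('bb')
  pos 5-6: 'b' vs 'e' -> different
  pos 6-7: 'e' vs 'c' -> different
  pos 7-8: 'c' vs 'e' -> different
  pos 8-9: 'e' vs 'a' -> different
Consecutive identical pairs: ['cc', 'bb', 'bb']
Count: 3

3


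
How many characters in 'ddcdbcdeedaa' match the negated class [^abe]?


Negated class [^abe] matches any char NOT in {a, b, e}
Scanning 'ddcdbcdeedaa':
  pos 0: 'd' -> MATCH
  pos 1: 'd' -> MATCH
  pos 2: 'c' -> MATCH
  pos 3: 'd' -> MATCH
  pos 4: 'b' -> no (excluded)
  pos 5: 'c' -> MATCH
  pos 6: 'd' -> MATCH
  pos 7: 'e' -> no (excluded)
  pos 8: 'e' -> no (excluded)
  pos 9: 'd' -> MATCH
  pos 10: 'a' -> no (excluded)
  pos 11: 'a' -> no (excluded)
Total matches: 7

7


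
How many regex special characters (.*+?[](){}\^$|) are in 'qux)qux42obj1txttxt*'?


Regex special characters are: . * + ? [ ] ( ) { } \ ^ $ |
Scanning 'qux)qux42obj1txttxt*':
  pos 3: ')' -> SPECIAL
  pos 19: '*' -> SPECIAL
Special chars found: [')', '*']
Total: 2

2


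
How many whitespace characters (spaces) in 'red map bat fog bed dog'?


\s matches whitespace characters (spaces, tabs, etc.).
Text: 'red map bat fog bed dog'
This text has 6 words separated by spaces.
Number of spaces = number of words - 1 = 6 - 1 = 5

5


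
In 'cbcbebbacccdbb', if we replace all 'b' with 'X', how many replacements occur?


re.sub('b', 'X', text) replaces every occurrence of 'b' with 'X'.
Text: 'cbcbebbacccdbb'
Scanning for 'b':
  pos 1: 'b' -> replacement #1
  pos 3: 'b' -> replacement #2
  pos 5: 'b' -> replacement #3
  pos 6: 'b' -> replacement #4
  pos 12: 'b' -> replacement #5
  pos 13: 'b' -> replacement #6
Total replacements: 6

6


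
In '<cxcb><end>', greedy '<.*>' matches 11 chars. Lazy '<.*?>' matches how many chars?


Greedy '<.*>' tries to match as MUCH as possible.
Lazy '<.*?>' tries to match as LITTLE as possible.

String: '<cxcb><end>'
Greedy '<.*>' starts at first '<' and extends to the LAST '>': '<cxcb><end>' (11 chars)
Lazy '<.*?>' starts at first '<' and stops at the FIRST '>': '<cxcb>' (6 chars)

6


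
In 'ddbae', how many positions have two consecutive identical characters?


Looking for consecutive identical characters in 'ddbae':
  pos 0-1: 'd' vs 'd' -> MATCH ('dd')
  pos 1-2: 'd' vs 'b' -> different
  pos 2-3: 'b' vs 'a' -> different
  pos 3-4: 'a' vs 'e' -> different
Consecutive identical pairs: ['dd']
Count: 1

1


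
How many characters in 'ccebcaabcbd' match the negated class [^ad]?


Negated class [^ad] matches any char NOT in {a, d}
Scanning 'ccebcaabcbd':
  pos 0: 'c' -> MATCH
  pos 1: 'c' -> MATCH
  pos 2: 'e' -> MATCH
  pos 3: 'b' -> MATCH
  pos 4: 'c' -> MATCH
  pos 5: 'a' -> no (excluded)
  pos 6: 'a' -> no (excluded)
  pos 7: 'b' -> MATCH
  pos 8: 'c' -> MATCH
  pos 9: 'b' -> MATCH
  pos 10: 'd' -> no (excluded)
Total matches: 8

8


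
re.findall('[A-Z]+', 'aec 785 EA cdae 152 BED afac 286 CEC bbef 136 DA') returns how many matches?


Pattern '[A-Z]+' finds one or more uppercase letters.
Text: 'aec 785 EA cdae 152 BED afac 286 CEC bbef 136 DA'
Scanning for matches:
  Match 1: 'EA'
  Match 2: 'BED'
  Match 3: 'CEC'
  Match 4: 'DA'
Total matches: 4

4


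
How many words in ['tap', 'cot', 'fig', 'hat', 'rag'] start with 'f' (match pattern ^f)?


Pattern ^f anchors to start of word. Check which words begin with 'f':
  'tap' -> no
  'cot' -> no
  'fig' -> MATCH (starts with 'f')
  'hat' -> no
  'rag' -> no
Matching words: ['fig']
Count: 1

1


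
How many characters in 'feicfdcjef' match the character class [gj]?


Character class [gj] matches any of: {g, j}
Scanning string 'feicfdcjef' character by character:
  pos 0: 'f' -> no
  pos 1: 'e' -> no
  pos 2: 'i' -> no
  pos 3: 'c' -> no
  pos 4: 'f' -> no
  pos 5: 'd' -> no
  pos 6: 'c' -> no
  pos 7: 'j' -> MATCH
  pos 8: 'e' -> no
  pos 9: 'f' -> no
Total matches: 1

1


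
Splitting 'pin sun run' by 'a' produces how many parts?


Splitting by 'a' breaks the string at each occurrence of the separator.
Text: 'pin sun run'
Parts after split:
  Part 1: 'pin sun run'
Total parts: 1

1


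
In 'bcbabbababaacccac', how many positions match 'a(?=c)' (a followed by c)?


Lookahead 'a(?=c)' matches 'a' only when followed by 'c'.
String: 'bcbabbababaacccac'
Checking each position where char is 'a':
  pos 3: 'a' -> no (next='b')
  pos 6: 'a' -> no (next='b')
  pos 8: 'a' -> no (next='b')
  pos 10: 'a' -> no (next='a')
  pos 11: 'a' -> MATCH (next='c')
  pos 15: 'a' -> MATCH (next='c')
Matching positions: [11, 15]
Count: 2

2


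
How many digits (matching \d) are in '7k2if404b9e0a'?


\d matches any digit 0-9.
Scanning '7k2if404b9e0a':
  pos 0: '7' -> DIGIT
  pos 2: '2' -> DIGIT
  pos 5: '4' -> DIGIT
  pos 6: '0' -> DIGIT
  pos 7: '4' -> DIGIT
  pos 9: '9' -> DIGIT
  pos 11: '0' -> DIGIT
Digits found: ['7', '2', '4', '0', '4', '9', '0']
Total: 7

7


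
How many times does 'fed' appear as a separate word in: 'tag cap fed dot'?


Scanning each word for exact match 'fed':
  Word 1: 'tag' -> no
  Word 2: 'cap' -> no
  Word 3: 'fed' -> MATCH
  Word 4: 'dot' -> no
Total matches: 1

1


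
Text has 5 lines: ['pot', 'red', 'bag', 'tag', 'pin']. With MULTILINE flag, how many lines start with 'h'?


With MULTILINE flag, ^ matches the start of each line.
Lines: ['pot', 'red', 'bag', 'tag', 'pin']
Checking which lines start with 'h':
  Line 1: 'pot' -> no
  Line 2: 'red' -> no
  Line 3: 'bag' -> no
  Line 4: 'tag' -> no
  Line 5: 'pin' -> no
Matching lines: []
Count: 0

0


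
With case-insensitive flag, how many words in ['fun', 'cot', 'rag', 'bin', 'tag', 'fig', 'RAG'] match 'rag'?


Case-insensitive matching: compare each word's lowercase form to 'rag'.
  'fun' -> lower='fun' -> no
  'cot' -> lower='cot' -> no
  'rag' -> lower='rag' -> MATCH
  'bin' -> lower='bin' -> no
  'tag' -> lower='tag' -> no
  'fig' -> lower='fig' -> no
  'RAG' -> lower='rag' -> MATCH
Matches: ['rag', 'RAG']
Count: 2

2


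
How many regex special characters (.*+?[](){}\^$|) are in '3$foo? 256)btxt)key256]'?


Regex special characters are: . * + ? [ ] ( ) { } \ ^ $ |
Scanning '3$foo? 256)btxt)key256]':
  pos 1: '$' -> SPECIAL
  pos 5: '?' -> SPECIAL
  pos 10: ')' -> SPECIAL
  pos 15: ')' -> SPECIAL
  pos 22: ']' -> SPECIAL
Special chars found: ['$', '?', ')', ')', ']']
Total: 5

5


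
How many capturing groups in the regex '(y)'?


To count capturing groups, count each '(' that starts a group.
Pattern: '(y)'
Walking through the pattern:
  Position 0: '(' -> group #1
Total capturing groups: 1

1


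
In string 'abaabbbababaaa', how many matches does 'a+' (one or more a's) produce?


Pattern 'a+' matches one or more consecutive a's.
String: 'abaabbbababaaa'
Scanning for runs of a:
  Match 1: 'a' (length 1)
  Match 2: 'aa' (length 2)
  Match 3: 'a' (length 1)
  Match 4: 'a' (length 1)
  Match 5: 'aaa' (length 3)
Total matches: 5

5


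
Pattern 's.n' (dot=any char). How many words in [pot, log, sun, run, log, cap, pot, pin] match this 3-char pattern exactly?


Pattern 's.n' means: starts with 's', any single char, ends with 'n'.
Checking each word (must be exactly 3 chars):
  'pot' (len=3): no
  'log' (len=3): no
  'sun' (len=3): MATCH
  'run' (len=3): no
  'log' (len=3): no
  'cap' (len=3): no
  'pot' (len=3): no
  'pin' (len=3): no
Matching words: ['sun']
Total: 1

1


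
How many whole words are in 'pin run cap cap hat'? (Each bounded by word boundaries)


Word boundaries (\b) mark the start/end of each word.
Text: 'pin run cap cap hat'
Splitting by whitespace:
  Word 1: 'pin'
  Word 2: 'run'
  Word 3: 'cap'
  Word 4: 'cap'
  Word 5: 'hat'
Total whole words: 5

5


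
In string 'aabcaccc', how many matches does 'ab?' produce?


Pattern 'ab?' matches 'a' optionally followed by 'b'.
String: 'aabcaccc'
Scanning left to right for 'a' then checking next char:
  Match 1: 'a' (a not followed by b)
  Match 2: 'ab' (a followed by b)
  Match 3: 'a' (a not followed by b)
Total matches: 3

3


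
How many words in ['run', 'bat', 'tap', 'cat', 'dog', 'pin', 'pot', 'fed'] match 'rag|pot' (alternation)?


Alternation 'rag|pot' matches either 'rag' or 'pot'.
Checking each word:
  'run' -> no
  'bat' -> no
  'tap' -> no
  'cat' -> no
  'dog' -> no
  'pin' -> no
  'pot' -> MATCH
  'fed' -> no
Matches: ['pot']
Count: 1

1


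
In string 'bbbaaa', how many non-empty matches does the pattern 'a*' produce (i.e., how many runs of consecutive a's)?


Pattern 'a*' matches zero or more a's. We want non-empty runs of consecutive a's.
String: 'bbbaaa'
Walking through the string to find runs of a's:
  Run 1: positions 3-5 -> 'aaa'
Non-empty runs found: ['aaa']
Count: 1

1


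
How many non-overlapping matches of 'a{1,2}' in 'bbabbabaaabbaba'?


Pattern 'a{1,2}' matches between 1 and 2 consecutive a's (greedy).
String: 'bbabbabaaabbaba'
Finding runs of a's and applying greedy matching:
  Run at pos 2: 'a' (length 1)
  Run at pos 5: 'a' (length 1)
  Run at pos 7: 'aaa' (length 3)
  Run at pos 12: 'a' (length 1)
  Run at pos 14: 'a' (length 1)
Matches: ['a', 'a', 'aa', 'a', 'a', 'a']
Count: 6

6


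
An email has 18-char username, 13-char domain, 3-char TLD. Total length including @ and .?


An email address has format: username@domain.tld
Username length: 18
'@' character: 1
Domain length: 13
'.' character: 1
TLD length: 3
Total = 18 + 1 + 13 + 1 + 3 = 36

36


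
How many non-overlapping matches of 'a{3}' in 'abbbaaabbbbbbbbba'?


Pattern 'a{3}' matches exactly 3 consecutive a's (greedy, non-overlapping).
String: 'abbbaaabbbbbbbbba'
Scanning for runs of a's:
  Run at pos 0: 'a' (length 1) -> 0 match(es)
  Run at pos 4: 'aaa' (length 3) -> 1 match(es)
  Run at pos 16: 'a' (length 1) -> 0 match(es)
Matches found: ['aaa']
Total: 1

1


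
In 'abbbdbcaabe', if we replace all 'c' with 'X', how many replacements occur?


re.sub('c', 'X', text) replaces every occurrence of 'c' with 'X'.
Text: 'abbbdbcaabe'
Scanning for 'c':
  pos 6: 'c' -> replacement #1
Total replacements: 1

1


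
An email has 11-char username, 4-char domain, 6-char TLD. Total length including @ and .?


An email address has format: username@domain.tld
Username length: 11
'@' character: 1
Domain length: 4
'.' character: 1
TLD length: 6
Total = 11 + 1 + 4 + 1 + 6 = 23

23


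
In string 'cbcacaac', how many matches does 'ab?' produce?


Pattern 'ab?' matches 'a' optionally followed by 'b'.
String: 'cbcacaac'
Scanning left to right for 'a' then checking next char:
  Match 1: 'a' (a not followed by b)
  Match 2: 'a' (a not followed by b)
  Match 3: 'a' (a not followed by b)
Total matches: 3

3


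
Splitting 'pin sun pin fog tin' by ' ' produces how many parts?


Splitting by ' ' breaks the string at each occurrence of the separator.
Text: 'pin sun pin fog tin'
Parts after split:
  Part 1: 'pin'
  Part 2: 'sun'
  Part 3: 'pin'
  Part 4: 'fog'
  Part 5: 'tin'
Total parts: 5

5


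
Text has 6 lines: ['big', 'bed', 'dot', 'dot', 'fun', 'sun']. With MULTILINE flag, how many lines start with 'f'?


With MULTILINE flag, ^ matches the start of each line.
Lines: ['big', 'bed', 'dot', 'dot', 'fun', 'sun']
Checking which lines start with 'f':
  Line 1: 'big' -> no
  Line 2: 'bed' -> no
  Line 3: 'dot' -> no
  Line 4: 'dot' -> no
  Line 5: 'fun' -> MATCH
  Line 6: 'sun' -> no
Matching lines: ['fun']
Count: 1

1


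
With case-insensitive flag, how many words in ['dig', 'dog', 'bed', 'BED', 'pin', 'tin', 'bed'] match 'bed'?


Case-insensitive matching: compare each word's lowercase form to 'bed'.
  'dig' -> lower='dig' -> no
  'dog' -> lower='dog' -> no
  'bed' -> lower='bed' -> MATCH
  'BED' -> lower='bed' -> MATCH
  'pin' -> lower='pin' -> no
  'tin' -> lower='tin' -> no
  'bed' -> lower='bed' -> MATCH
Matches: ['bed', 'BED', 'bed']
Count: 3

3


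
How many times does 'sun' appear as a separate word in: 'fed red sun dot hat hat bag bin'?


Scanning each word for exact match 'sun':
  Word 1: 'fed' -> no
  Word 2: 'red' -> no
  Word 3: 'sun' -> MATCH
  Word 4: 'dot' -> no
  Word 5: 'hat' -> no
  Word 6: 'hat' -> no
  Word 7: 'bag' -> no
  Word 8: 'bin' -> no
Total matches: 1

1


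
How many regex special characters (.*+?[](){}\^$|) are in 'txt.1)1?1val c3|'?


Regex special characters are: . * + ? [ ] ( ) { } \ ^ $ |
Scanning 'txt.1)1?1val c3|':
  pos 3: '.' -> SPECIAL
  pos 5: ')' -> SPECIAL
  pos 7: '?' -> SPECIAL
  pos 15: '|' -> SPECIAL
Special chars found: ['.', ')', '?', '|']
Total: 4

4


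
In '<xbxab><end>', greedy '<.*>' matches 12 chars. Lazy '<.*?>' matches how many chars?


Greedy '<.*>' tries to match as MUCH as possible.
Lazy '<.*?>' tries to match as LITTLE as possible.

String: '<xbxab><end>'
Greedy '<.*>' starts at first '<' and extends to the LAST '>': '<xbxab><end>' (12 chars)
Lazy '<.*?>' starts at first '<' and stops at the FIRST '>': '<xbxab>' (7 chars)

7


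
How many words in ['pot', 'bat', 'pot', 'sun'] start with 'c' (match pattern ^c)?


Pattern ^c anchors to start of word. Check which words begin with 'c':
  'pot' -> no
  'bat' -> no
  'pot' -> no
  'sun' -> no
Matching words: []
Count: 0

0


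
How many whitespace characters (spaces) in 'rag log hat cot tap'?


\s matches whitespace characters (spaces, tabs, etc.).
Text: 'rag log hat cot tap'
This text has 5 words separated by spaces.
Number of spaces = number of words - 1 = 5 - 1 = 4

4


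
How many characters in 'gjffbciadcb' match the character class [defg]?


Character class [defg] matches any of: {d, e, f, g}
Scanning string 'gjffbciadcb' character by character:
  pos 0: 'g' -> MATCH
  pos 1: 'j' -> no
  pos 2: 'f' -> MATCH
  pos 3: 'f' -> MATCH
  pos 4: 'b' -> no
  pos 5: 'c' -> no
  pos 6: 'i' -> no
  pos 7: 'a' -> no
  pos 8: 'd' -> MATCH
  pos 9: 'c' -> no
  pos 10: 'b' -> no
Total matches: 4

4


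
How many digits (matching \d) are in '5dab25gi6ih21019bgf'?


\d matches any digit 0-9.
Scanning '5dab25gi6ih21019bgf':
  pos 0: '5' -> DIGIT
  pos 4: '2' -> DIGIT
  pos 5: '5' -> DIGIT
  pos 8: '6' -> DIGIT
  pos 11: '2' -> DIGIT
  pos 12: '1' -> DIGIT
  pos 13: '0' -> DIGIT
  pos 14: '1' -> DIGIT
  pos 15: '9' -> DIGIT
Digits found: ['5', '2', '5', '6', '2', '1', '0', '1', '9']
Total: 9

9


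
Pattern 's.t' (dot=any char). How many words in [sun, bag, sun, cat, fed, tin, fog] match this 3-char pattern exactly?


Pattern 's.t' means: starts with 's', any single char, ends with 't'.
Checking each word (must be exactly 3 chars):
  'sun' (len=3): no
  'bag' (len=3): no
  'sun' (len=3): no
  'cat' (len=3): no
  'fed' (len=3): no
  'tin' (len=3): no
  'fog' (len=3): no
Matching words: []
Total: 0

0


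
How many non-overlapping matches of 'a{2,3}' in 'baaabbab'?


Pattern 'a{2,3}' matches between 2 and 3 consecutive a's (greedy).
String: 'baaabbab'
Finding runs of a's and applying greedy matching:
  Run at pos 1: 'aaa' (length 3)
  Run at pos 6: 'a' (length 1)
Matches: ['aaa']
Count: 1

1


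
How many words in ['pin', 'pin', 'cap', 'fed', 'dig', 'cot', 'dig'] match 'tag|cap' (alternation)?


Alternation 'tag|cap' matches either 'tag' or 'cap'.
Checking each word:
  'pin' -> no
  'pin' -> no
  'cap' -> MATCH
  'fed' -> no
  'dig' -> no
  'cot' -> no
  'dig' -> no
Matches: ['cap']
Count: 1

1


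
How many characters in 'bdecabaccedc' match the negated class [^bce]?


Negated class [^bce] matches any char NOT in {b, c, e}
Scanning 'bdecabaccedc':
  pos 0: 'b' -> no (excluded)
  pos 1: 'd' -> MATCH
  pos 2: 'e' -> no (excluded)
  pos 3: 'c' -> no (excluded)
  pos 4: 'a' -> MATCH
  pos 5: 'b' -> no (excluded)
  pos 6: 'a' -> MATCH
  pos 7: 'c' -> no (excluded)
  pos 8: 'c' -> no (excluded)
  pos 9: 'e' -> no (excluded)
  pos 10: 'd' -> MATCH
  pos 11: 'c' -> no (excluded)
Total matches: 4

4


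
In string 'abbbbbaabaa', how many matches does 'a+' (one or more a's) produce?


Pattern 'a+' matches one or more consecutive a's.
String: 'abbbbbaabaa'
Scanning for runs of a:
  Match 1: 'a' (length 1)
  Match 2: 'aa' (length 2)
  Match 3: 'aa' (length 2)
Total matches: 3

3


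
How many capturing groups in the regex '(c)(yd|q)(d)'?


To count capturing groups, count each '(' that starts a group.
Pattern: '(c)(yd|q)(d)'
Walking through the pattern:
  Position 0: '(' -> group #1
  Position 3: '(' -> group #2
  Position 9: '(' -> group #3
Total capturing groups: 3

3


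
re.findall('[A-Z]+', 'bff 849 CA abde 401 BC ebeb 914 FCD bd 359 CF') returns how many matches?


Pattern '[A-Z]+' finds one or more uppercase letters.
Text: 'bff 849 CA abde 401 BC ebeb 914 FCD bd 359 CF'
Scanning for matches:
  Match 1: 'CA'
  Match 2: 'BC'
  Match 3: 'FCD'
  Match 4: 'CF'
Total matches: 4

4


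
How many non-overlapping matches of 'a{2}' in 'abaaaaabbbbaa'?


Pattern 'a{2}' matches exactly 2 consecutive a's (greedy, non-overlapping).
String: 'abaaaaabbbbaa'
Scanning for runs of a's:
  Run at pos 0: 'a' (length 1) -> 0 match(es)
  Run at pos 2: 'aaaaa' (length 5) -> 2 match(es)
  Run at pos 11: 'aa' (length 2) -> 1 match(es)
Matches found: ['aa', 'aa', 'aa']
Total: 3

3


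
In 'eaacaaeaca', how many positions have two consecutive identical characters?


Looking for consecutive identical characters in 'eaacaaeaca':
  pos 0-1: 'e' vs 'a' -> different
  pos 1-2: 'a' vs 'a' -> MATCH ('aa')
  pos 2-3: 'a' vs 'c' -> different
  pos 3-4: 'c' vs 'a' -> different
  pos 4-5: 'a' vs 'a' -> MATCH ('aa')
  pos 5-6: 'a' vs 'e' -> different
  pos 6-7: 'e' vs 'a' -> different
  pos 7-8: 'a' vs 'c' -> different
  pos 8-9: 'c' vs 'a' -> different
Consecutive identical pairs: ['aa', 'aa']
Count: 2

2


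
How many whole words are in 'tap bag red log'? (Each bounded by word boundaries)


Word boundaries (\b) mark the start/end of each word.
Text: 'tap bag red log'
Splitting by whitespace:
  Word 1: 'tap'
  Word 2: 'bag'
  Word 3: 'red'
  Word 4: 'log'
Total whole words: 4

4


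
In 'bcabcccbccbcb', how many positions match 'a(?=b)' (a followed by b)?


Lookahead 'a(?=b)' matches 'a' only when followed by 'b'.
String: 'bcabcccbccbcb'
Checking each position where char is 'a':
  pos 2: 'a' -> MATCH (next='b')
Matching positions: [2]
Count: 1

1


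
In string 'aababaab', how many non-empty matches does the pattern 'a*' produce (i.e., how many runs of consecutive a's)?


Pattern 'a*' matches zero or more a's. We want non-empty runs of consecutive a's.
String: 'aababaab'
Walking through the string to find runs of a's:
  Run 1: positions 0-1 -> 'aa'
  Run 2: positions 3-3 -> 'a'
  Run 3: positions 5-6 -> 'aa'
Non-empty runs found: ['aa', 'a', 'aa']
Count: 3

3


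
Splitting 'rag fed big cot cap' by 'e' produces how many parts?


Splitting by 'e' breaks the string at each occurrence of the separator.
Text: 'rag fed big cot cap'
Parts after split:
  Part 1: 'rag f'
  Part 2: 'd big cot cap'
Total parts: 2

2


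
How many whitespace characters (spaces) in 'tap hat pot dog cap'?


\s matches whitespace characters (spaces, tabs, etc.).
Text: 'tap hat pot dog cap'
This text has 5 words separated by spaces.
Number of spaces = number of words - 1 = 5 - 1 = 4

4


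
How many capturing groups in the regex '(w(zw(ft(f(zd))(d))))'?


To count capturing groups, count each '(' that starts a group.
Pattern: '(w(zw(ft(f(zd))(d))))'
Walking through the pattern:
  Position 0: '(' -> group #1
  Position 2: '(' -> group #2
  Position 5: '(' -> group #3
  Position 8: '(' -> group #4
  Position 10: '(' -> group #5
  Position 15: '(' -> group #6
Total capturing groups: 6

6


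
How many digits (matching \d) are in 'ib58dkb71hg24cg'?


\d matches any digit 0-9.
Scanning 'ib58dkb71hg24cg':
  pos 2: '5' -> DIGIT
  pos 3: '8' -> DIGIT
  pos 7: '7' -> DIGIT
  pos 8: '1' -> DIGIT
  pos 11: '2' -> DIGIT
  pos 12: '4' -> DIGIT
Digits found: ['5', '8', '7', '1', '2', '4']
Total: 6

6
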